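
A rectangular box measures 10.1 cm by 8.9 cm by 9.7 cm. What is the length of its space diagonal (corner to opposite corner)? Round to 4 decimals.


Shape: rectangular box (space diagonal)
l = 10.1 cm, w = 8.9 cm, h = 9.7 cm
Visualize: the diagonal of the base, then a right triangle with that diagonal and the height.
Formula: d = sqrt(l^2 + w^2 + h^2)
l^2 + w^2 + h^2 = 102.01 + 79.21 + 94.09 = 275.31
d = sqrt(275.31)
d = 16.5925
16.5925 cm


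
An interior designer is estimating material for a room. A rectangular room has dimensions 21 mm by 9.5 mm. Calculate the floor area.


Shape: rectangle
Length l = 21 mm, Width w = 9.5 mm
Formula: A = l * w
A = 21 * 9.5
A = 199.5
199.5 mm^2


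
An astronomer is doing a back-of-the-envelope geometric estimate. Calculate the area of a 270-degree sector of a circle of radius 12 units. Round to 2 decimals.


Shape: circular sector
Radius r = 12 units, Angle = 270 degrees
Formula: A = (angle/360) * pi * r^2
r^2 = 144
Fraction of circle = 270/360
A = (270/360) * pi * 144
A = 108 * pi
A = 339.29
339.29 units^2


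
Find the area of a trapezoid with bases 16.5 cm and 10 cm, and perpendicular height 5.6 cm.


Shape: trapezoid
Parallel sides a = 16.5 cm, b = 10 cm; Height h = 5.6 cm
Formula: A = (a + b) * h / 2
a + b = 16.5 + 10 = 26.5
A = 26.5 * 5.6 / 2
A = 148.4 / 2
A = 74.2
74.2 cm^2


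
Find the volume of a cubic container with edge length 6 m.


Shape: cube
Side s = 6 m
Formula: V = s^3
V = 6 * 6 * 6
V = 36 * 6
V = 216
216 m^3


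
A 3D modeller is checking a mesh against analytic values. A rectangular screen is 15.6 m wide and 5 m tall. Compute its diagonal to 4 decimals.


Shape: rectangle (diagonal via Pythagoras)
Sides: 15.6 m and 5 m
Formula: d = sqrt(l^2 + w^2)
l^2 = 243.36, w^2 = 25
l^2 + w^2 = 268.36
d = sqrt(268.36)
d = 16.3817
16.3817 m


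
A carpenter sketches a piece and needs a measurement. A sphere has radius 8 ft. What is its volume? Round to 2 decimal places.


Shape: sphere
Radius r = 8 ft
Formula: V = (4/3) * pi * r^3
r^3 = 512
(4/3) * 512 = 682.666667
V = 682.666667 * pi
V = 2144.66
2144.66 ft^3


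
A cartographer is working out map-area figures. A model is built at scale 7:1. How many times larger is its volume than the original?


Linear scale factor k = 7
Rule: under a linear scaling by k, volumes scale by k^3.
k^3 = 7 * 7 * 7
k^3 = 49 * 7
k^3 = 343
Volume scales by a factor of 343.
343 (dimensionless)


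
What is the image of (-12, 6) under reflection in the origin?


Transformation: reflection
Original point: (-12, 6)
Rule for reflection through the origin: (x, y) -> (-x, -y)
Apply: (-12, 6) -> (12, -6)
(12, -6)


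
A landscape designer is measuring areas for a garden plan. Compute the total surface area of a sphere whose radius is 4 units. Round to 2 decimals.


Shape: sphere
Radius r = 4 units
Formula: SA = 4 * pi * r^2
r^2 = 16
SA = 4 * pi * 16
SA = 64 * pi
SA = 201.06
201.06 units^2


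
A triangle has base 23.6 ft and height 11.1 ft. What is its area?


Shape: triangle
Base b = 23.6 ft, Height h = 11.1 ft
Formula: A = (1/2) * b * h
A = 0.5 * 23.6 * 11.1
A = 0.5 * 261.96
A = 130.98
130.98 ft^2


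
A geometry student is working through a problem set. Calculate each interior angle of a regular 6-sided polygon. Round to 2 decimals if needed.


Shape: regular hexagon (6 sides)
Formula: interior angle = (n - 2) * 180 / n
(n - 2) = 4
(n - 2) * 180 = 720
angle = 720 / 6
angle = 120
120 degrees


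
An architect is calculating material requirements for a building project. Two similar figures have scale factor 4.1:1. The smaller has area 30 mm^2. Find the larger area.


Linear scale factor k = 4.1
Original area = 30 mm^2
Rule: under a linear scaling by k, areas scale by k^2.
k^2 = 4.1^2 = 16.81
New area = 30 * 16.81
New area = 504.3
504.3 mm^2


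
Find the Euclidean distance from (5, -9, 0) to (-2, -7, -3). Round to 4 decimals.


3D distance between two points
P1 = (5, -9, 0), P2 = (-2, -7, -3)
Formula: d = sqrt((x2-x1)^2 + (y2-y1)^2 + (z2-z1)^2)
dx = -2 - 5 = -7
dy = -7 - -9 = 2
dz = -3 - 0 = -3
dx^2 + dy^2 + dz^2 = 49 + 4 + 9 = 62
d = sqrt(62)
d = 7.874
7.874 units


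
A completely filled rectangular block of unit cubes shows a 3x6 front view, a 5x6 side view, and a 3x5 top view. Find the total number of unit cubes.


Orthographic views of a solid rectangular block:
Front view 3 x 6 -> length = 3, height = 6
Side view 5 x 6 -> width = 5, height = 6 (consistent)
Top view 3 x 5 -> confirms length = 3, width = 5
The block is 3 x 5 x 6.
Total unit cubes = 3 * 5 * 6 = 90
90 unit cubes


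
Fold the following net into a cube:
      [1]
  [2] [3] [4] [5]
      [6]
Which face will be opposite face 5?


Net: cross layout. Take square 3 as the base (bottom).
Fold the four squares in the horizontal row up around 3: 2 -> left, 4 -> right, 5 wraps to the top.
Fold 1 and 6 up from 3: 1 -> back, 6 -> front.
Opposite pairs are therefore: (1, 6), (2, 4), (3, 5).
Face 5 is opposite face 3.
face 3


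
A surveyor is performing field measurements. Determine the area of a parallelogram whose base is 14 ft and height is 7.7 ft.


Shape: parallelogram
Base b = 14 ft, Height h = 7.7 ft
Formula: A = b * h
A = 14 * 7.7
A = 107.8
107.8 ft^2


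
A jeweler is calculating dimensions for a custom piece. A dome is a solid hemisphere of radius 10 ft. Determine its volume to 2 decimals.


Shape: hemisphere (half of a sphere)
Radius r = 10 ft
Formula: V = (1/2) * (4/3) * pi * r^3 = (2/3) * pi * r^3
r^3 = 1000
(2/3) * 1000 = 666.666667
V = 666.666667 * pi
V = 2094.4
2094.4 ft^3


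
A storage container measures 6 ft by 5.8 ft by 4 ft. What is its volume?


Shape: rectangular prism
l = 6 ft, w = 5.8 ft, h = 4 ft
Formula: V = l * w * h
V = 6 * 5.8 * 4
V = 34.8 * 4
V = 139.2
139.2 ft^3


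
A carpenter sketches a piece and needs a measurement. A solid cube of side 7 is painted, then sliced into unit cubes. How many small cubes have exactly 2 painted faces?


Large cube: 7 x 7 x 7, cut into unit cubes.
n = 7, so n - 2 = 5
Cubes with 2 painted faces lie along the edges, excluding corners.
A cube has 12 edges; each contributes (n - 2) = 5 such cubes.
Count = 12 * 5 = 60
60 unit cubes


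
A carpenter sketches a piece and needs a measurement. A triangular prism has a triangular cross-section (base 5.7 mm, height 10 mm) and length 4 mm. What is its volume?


Shape: triangular prism
Triangle base = 5.7 mm, triangle height = 10 mm, prism length L = 4 mm
Formula: V = (1/2 * b * h_tri) * L
Cross-section area = 0.5 * 5.7 * 10 = 28.5
V = 28.5 * 4
V = 114
114 mm^3


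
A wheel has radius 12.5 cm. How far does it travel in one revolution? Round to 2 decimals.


Shape: circle
Radius r = 12.5 cm
Formula: C = 2 * pi * r
C = 2 * pi * 12.5
C = 25 * pi
C = 78.54
78.54 cm


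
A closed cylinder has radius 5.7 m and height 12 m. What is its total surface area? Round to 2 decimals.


Shape: closed cylinder
Radius r = 5.7 m, Height h = 12 m
Formula: SA = 2*pi*r^2 + 2*pi*r*h = 2*pi*r*(r + h)
r + h = 17.7
2 * r * (r + h) = 2 * 5.7 * 17.7 = 201.78
SA = 201.78 * pi
SA = 633.91
633.91 m^2


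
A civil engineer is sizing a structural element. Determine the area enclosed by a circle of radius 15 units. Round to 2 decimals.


Shape: circle
Radius r = 15 units
Formula: A = pi * r^2
r^2 = 15^2 = 225
A = pi * 225
A = 706.86
706.86 units^2


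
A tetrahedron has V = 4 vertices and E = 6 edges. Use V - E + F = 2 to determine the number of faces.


Polyhedron: tetrahedron
Euler's formula for convex polyhedra: V - E + F = 2
Given: V = 4 vertices and E = 6 edges
Solve for F:
F = 2 + E - V = 2 + 6 - 4 = 4
4 faces


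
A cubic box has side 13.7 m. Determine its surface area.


Shape: cube
Side s = 13.7 m
A cube has 6 square faces.
Formula: SA = 6 * s^2
s^2 = 187.69
SA = 6 * 187.69
SA = 1126.14
1126.14 m^2


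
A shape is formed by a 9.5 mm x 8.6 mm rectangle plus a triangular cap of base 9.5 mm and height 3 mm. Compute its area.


Composite shape: rectangle + triangle
Rectangle area = 9.5 * 8.6 = 81.7
Triangle area = 0.5 * 9.5 * 3 = 14.25
Total = 81.7 + 14.25
Total = 95.95
95.95 mm^2


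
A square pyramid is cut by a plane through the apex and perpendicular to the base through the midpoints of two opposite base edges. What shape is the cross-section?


Solid: square pyramid
Cutting plane: through the apex and perpendicular to the base through the midpoints of two opposite base edges
Visualize the intersection of the plane with the solid's surface.
The boundary of the cut region is a isosceles triangle.
isosceles triangle


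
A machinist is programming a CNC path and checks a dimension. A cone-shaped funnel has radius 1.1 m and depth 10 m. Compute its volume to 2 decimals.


Shape: cone
Radius r = 1.1 m, Height h = 10 m
Formula: V = (1/3) * pi * r^2 * h
r^2 = 1.21
pi * r^2 * h = pi * 1.21 * 10 = 12.1 * pi
V = 12.1 * pi / 3
V = 12.67
12.67 m^3


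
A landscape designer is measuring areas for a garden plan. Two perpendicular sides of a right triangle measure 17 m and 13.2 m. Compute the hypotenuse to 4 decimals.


Shape: right triangle
Legs a = 17 m, b = 13.2 m
Formula: c = sqrt(a^2 + b^2)
a^2 = 289, b^2 = 174.24
a^2 + b^2 = 463.24
c = sqrt(463.24)
c = 21.523
21.523 m


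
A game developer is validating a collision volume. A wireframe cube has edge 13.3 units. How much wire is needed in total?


Shape: cube
Side s = 13.3 units
A cube has 12 edges, all equal.
Formula: total edge length = 12 * s
Total = 12 * 13.3
Total = 159.6
159.6 units


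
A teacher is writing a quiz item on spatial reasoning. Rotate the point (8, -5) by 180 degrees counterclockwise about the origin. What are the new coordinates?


Transformation: rotation about the origin
Original point: (8, -5)
Rule for 180 deg: (x, y) -> (-x, -y)
Apply: (8, -5) -> (-8, 5)
(-8, 5)


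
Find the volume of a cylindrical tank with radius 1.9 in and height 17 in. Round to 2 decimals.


Shape: cylinder
Radius r = 1.9 in, Height h = 17 in
Formula: V = pi * r^2 * h
r^2 = 3.61
V = pi * 3.61 * 17
V = 61.37 * pi
V = 192.8
192.8 in^3


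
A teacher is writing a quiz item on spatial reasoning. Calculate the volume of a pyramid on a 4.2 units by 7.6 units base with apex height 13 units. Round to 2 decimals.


Shape: rectangular pyramid
Base: 4.2 units x 7.6 units, Height h = 13 units
Formula: V = (1/3) * base_area * h
base_area = 4.2 * 7.6 = 31.92
base_area * h = 31.92 * 13 = 414.96
V = 414.96 / 3
V = 138.32
138.32 units^3


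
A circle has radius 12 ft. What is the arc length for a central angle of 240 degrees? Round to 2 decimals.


Shape: circular arc
Radius r = 12 ft, Angle = 240 degrees
Formula: L = (angle/360) * 2 * pi * r
2 * pi * r = 24 * pi
L = (240/360) * 24 * pi
L = 16 * pi
L = 50.27
50.27 ft


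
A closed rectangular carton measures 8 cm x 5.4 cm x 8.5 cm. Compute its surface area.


Shape: rectangular prism
l = 8 cm, w = 5.4 cm, h = 8.5 cm
Formula: SA = 2(lw + lh + wh)
lw = 43.2, lh = 68, wh = 45.9
lw + lh + wh = 157.1
SA = 2 * 157.1
SA = 314.2
314.2 cm^2


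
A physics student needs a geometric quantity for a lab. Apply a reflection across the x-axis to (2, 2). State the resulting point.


Transformation: reflection
Original point: (2, 2)
Rule for reflection over the x-axis: (x, y) -> (x, -y)
Apply: (2, 2) -> (2, -2)
(2, -2)


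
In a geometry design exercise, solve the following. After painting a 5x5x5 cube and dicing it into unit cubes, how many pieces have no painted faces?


Large cube: 5 x 5 x 5, cut into unit cubes.
n = 5, so n - 2 = 3
Unpainted cubes form the interior (n - 2)^3 block.
(n - 2)^3 = 3^3 = 27
27 unit cubes


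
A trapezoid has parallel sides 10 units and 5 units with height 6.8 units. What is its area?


Shape: trapezoid
Parallel sides a = 10 units, b = 5 units; Height h = 6.8 units
Formula: A = (a + b) * h / 2
a + b = 10 + 5 = 15
A = 15 * 6.8 / 2
A = 102 / 2
A = 51
51 units^2


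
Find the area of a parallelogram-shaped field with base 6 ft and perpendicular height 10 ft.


Shape: parallelogram
Base b = 6 ft, Height h = 10 ft
Formula: A = b * h
A = 6 * 10
A = 60
60 ft^2


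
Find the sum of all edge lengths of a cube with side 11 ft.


Shape: cube
Side s = 11 ft
A cube has 12 edges, all equal.
Formula: total edge length = 12 * s
Total = 12 * 11
Total = 132
132 ft


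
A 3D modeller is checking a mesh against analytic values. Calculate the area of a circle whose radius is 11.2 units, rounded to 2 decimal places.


Shape: circle
Radius r = 11.2 units
Formula: A = pi * r^2
r^2 = 11.2^2 = 125.44
A = pi * 125.44
A = 394.08
394.08 units^2


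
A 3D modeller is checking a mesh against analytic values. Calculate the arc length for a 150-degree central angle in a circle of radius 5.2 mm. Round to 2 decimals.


Shape: circular arc
Radius r = 5.2 mm, Angle = 150 degrees
Formula: L = (angle/360) * 2 * pi * r
2 * pi * r = 10.4 * pi
L = (150/360) * 10.4 * pi
L = 4.333333 * pi
L = 13.61
13.61 mm


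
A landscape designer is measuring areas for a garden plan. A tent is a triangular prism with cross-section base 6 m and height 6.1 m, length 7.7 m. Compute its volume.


Shape: triangular prism
Triangle base = 6 m, triangle height = 6.1 m, prism length L = 7.7 m
Formula: V = (1/2 * b * h_tri) * L
Cross-section area = 0.5 * 6 * 6.1 = 18.3
V = 18.3 * 7.7
V = 140.91
140.91 m^3


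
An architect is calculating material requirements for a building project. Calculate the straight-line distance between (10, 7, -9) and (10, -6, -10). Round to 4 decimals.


3D distance between two points
P1 = (10, 7, -9), P2 = (10, -6, -10)
Formula: d = sqrt((x2-x1)^2 + (y2-y1)^2 + (z2-z1)^2)
dx = 10 - 10 = 0
dy = -6 - 7 = -13
dz = -10 - -9 = -1
dx^2 + dy^2 + dz^2 = 0 + 169 + 1 = 170
d = sqrt(170)
d = 13.0384
13.0384 units


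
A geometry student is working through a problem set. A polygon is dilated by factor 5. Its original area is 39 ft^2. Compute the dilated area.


Linear scale factor k = 5
Original area = 39 ft^2
Rule: under a linear scaling by k, areas scale by k^2.
k^2 = 5^2 = 25
New area = 39 * 25
New area = 975
975 ft^2


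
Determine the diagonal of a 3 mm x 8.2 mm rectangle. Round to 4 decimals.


Shape: rectangle (diagonal via Pythagoras)
Sides: 3 mm and 8.2 mm
Formula: d = sqrt(l^2 + w^2)
l^2 = 9, w^2 = 67.24
l^2 + w^2 = 76.24
d = sqrt(76.24)
d = 8.7316
8.7316 mm


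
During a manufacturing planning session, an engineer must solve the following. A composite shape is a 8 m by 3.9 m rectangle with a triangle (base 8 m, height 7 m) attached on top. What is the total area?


Composite shape: rectangle + triangle
Rectangle area = 8 * 3.9 = 31.2
Triangle area = 0.5 * 8 * 7 = 28
Total = 31.2 + 28
Total = 59.2
59.2 m^2


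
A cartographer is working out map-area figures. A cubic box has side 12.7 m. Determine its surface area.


Shape: cube
Side s = 12.7 m
A cube has 6 square faces.
Formula: SA = 6 * s^2
s^2 = 161.29
SA = 6 * 161.29
SA = 967.74
967.74 m^2


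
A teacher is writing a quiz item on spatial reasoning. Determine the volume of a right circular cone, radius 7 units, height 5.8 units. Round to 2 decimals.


Shape: cone
Radius r = 7 units, Height h = 5.8 units
Formula: V = (1/3) * pi * r^2 * h
r^2 = 49
pi * r^2 * h = pi * 49 * 5.8 = 284.2 * pi
V = 284.2 * pi / 3
V = 297.61
297.61 units^3


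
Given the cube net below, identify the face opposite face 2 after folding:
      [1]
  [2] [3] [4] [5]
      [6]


Net: cross layout. Take square 3 as the base (bottom).
Fold the four squares in the horizontal row up around 3: 2 -> left, 4 -> right, 5 wraps to the top.
Fold 1 and 6 up from 3: 1 -> back, 6 -> front.
Opposite pairs are therefore: (1, 6), (2, 4), (3, 5).
Face 2 is opposite face 4.
face 4


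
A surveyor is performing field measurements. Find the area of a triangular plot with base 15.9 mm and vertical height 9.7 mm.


Shape: triangle
Base b = 15.9 mm, Height h = 9.7 mm
Formula: A = (1/2) * b * h
A = 0.5 * 15.9 * 9.7
A = 0.5 * 154.23
A = 77.115
77.115 mm^2


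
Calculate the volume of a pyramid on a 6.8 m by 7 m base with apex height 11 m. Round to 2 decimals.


Shape: rectangular pyramid
Base: 6.8 m x 7 m, Height h = 11 m
Formula: V = (1/3) * base_area * h
base_area = 6.8 * 7 = 47.6
base_area * h = 47.6 * 11 = 523.6
V = 523.6 / 3
V = 174.53
174.53 m^3


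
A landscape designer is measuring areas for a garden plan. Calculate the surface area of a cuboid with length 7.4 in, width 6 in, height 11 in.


Shape: rectangular prism
l = 7.4 in, w = 6 in, h = 11 in
Formula: SA = 2(lw + lh + wh)
lw = 44.4, lh = 81.4, wh = 66
lw + lh + wh = 191.8
SA = 2 * 191.8
SA = 383.6
383.6 in^2


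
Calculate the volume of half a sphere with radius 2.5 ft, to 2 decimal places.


Shape: hemisphere (half of a sphere)
Radius r = 2.5 ft
Formula: V = (1/2) * (4/3) * pi * r^3 = (2/3) * pi * r^3
r^3 = 15.625
(2/3) * 15.625 = 10.416667
V = 10.416667 * pi
V = 32.72
32.72 ft^3


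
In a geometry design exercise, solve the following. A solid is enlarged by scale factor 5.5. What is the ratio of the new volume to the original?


Linear scale factor k = 5.5
Rule: under a linear scaling by k, volumes scale by k^3.
k^3 = 5.5 * 5.5 * 5.5
k^3 = 30.25 * 5.5
k^3 = 166.375
Volume scales by a factor of 166.375.
166.375 (dimensionless)


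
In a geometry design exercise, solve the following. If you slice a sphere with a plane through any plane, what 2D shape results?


Solid: sphere
Cutting plane: through any plane
Visualize the intersection of the plane with the solid's surface.
The boundary of the cut region is a circle.
circle


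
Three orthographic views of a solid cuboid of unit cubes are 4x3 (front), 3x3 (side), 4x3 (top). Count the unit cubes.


Orthographic views of a solid rectangular block:
Front view 4 x 3 -> length = 4, height = 3
Side view 3 x 3 -> width = 3, height = 3 (consistent)
Top view 4 x 3 -> confirms length = 4, width = 3
The block is 4 x 3 x 3.
Total unit cubes = 4 * 3 * 3 = 36
36 unit cubes


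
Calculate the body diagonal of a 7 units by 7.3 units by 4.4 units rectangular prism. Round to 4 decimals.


Shape: rectangular box (space diagonal)
l = 7 units, w = 7.3 units, h = 4.4 units
Visualize: the diagonal of the base, then a right triangle with that diagonal and the height.
Formula: d = sqrt(l^2 + w^2 + h^2)
l^2 + w^2 + h^2 = 49 + 53.29 + 19.36 = 121.65
d = sqrt(121.65)
d = 11.0295
11.0295 units


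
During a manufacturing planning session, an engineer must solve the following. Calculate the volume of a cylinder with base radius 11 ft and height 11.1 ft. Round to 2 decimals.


Shape: cylinder
Radius r = 11 ft, Height h = 11.1 ft
Formula: V = pi * r^2 * h
r^2 = 121
V = pi * 121 * 11.1
V = 1343.1 * pi
V = 4219.47
4219.47 ft^3


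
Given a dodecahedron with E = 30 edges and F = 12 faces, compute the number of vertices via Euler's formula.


Polyhedron: dodecahedron
Euler's formula for convex polyhedra: V - E + F = 2
Given: E = 30 edges and F = 12 faces
Solve for V:
V = 2 + E - F = 2 + 30 - 12 = 20
20 vertices


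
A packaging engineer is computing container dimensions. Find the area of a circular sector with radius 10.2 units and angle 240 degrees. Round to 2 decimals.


Shape: circular sector
Radius r = 10.2 units, Angle = 240 degrees
Formula: A = (angle/360) * pi * r^2
r^2 = 104.04
Fraction of circle = 240/360
A = (240/360) * pi * 104.04
A = 69.36 * pi
A = 217.9
217.9 units^2


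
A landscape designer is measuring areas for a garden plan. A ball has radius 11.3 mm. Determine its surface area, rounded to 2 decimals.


Shape: sphere
Radius r = 11.3 mm
Formula: SA = 4 * pi * r^2
r^2 = 127.69
SA = 4 * pi * 127.69
SA = 510.76 * pi
SA = 1604.6
1604.6 mm^2


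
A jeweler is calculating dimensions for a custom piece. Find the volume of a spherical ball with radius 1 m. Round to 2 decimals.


Shape: sphere
Radius r = 1 m
Formula: V = (4/3) * pi * r^3
r^3 = 1
(4/3) * 1 = 1.333333
V = 1.333333 * pi
V = 4.19
4.19 m^3


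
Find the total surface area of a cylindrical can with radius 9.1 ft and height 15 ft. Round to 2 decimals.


Shape: closed cylinder
Radius r = 9.1 ft, Height h = 15 ft
Formula: SA = 2*pi*r^2 + 2*pi*r*h = 2*pi*r*(r + h)
r + h = 24.1
2 * r * (r + h) = 2 * 9.1 * 24.1 = 438.62
SA = 438.62 * pi
SA = 1377.97
1377.97 ft^2


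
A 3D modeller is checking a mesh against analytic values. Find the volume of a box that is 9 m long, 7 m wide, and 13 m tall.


Shape: rectangular prism
l = 9 m, w = 7 m, h = 13 m
Formula: V = l * w * h
V = 9 * 7 * 13
V = 63 * 13
V = 819
819 m^3


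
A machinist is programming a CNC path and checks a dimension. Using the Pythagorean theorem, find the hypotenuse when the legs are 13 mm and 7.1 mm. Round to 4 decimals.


Shape: right triangle
Legs a = 13 mm, b = 7.1 mm
Formula: c = sqrt(a^2 + b^2)
a^2 = 169, b^2 = 50.41
a^2 + b^2 = 219.41
c = sqrt(219.41)
c = 14.8125
14.8125 mm


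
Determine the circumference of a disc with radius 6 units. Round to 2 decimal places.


Shape: circle
Radius r = 6 units
Formula: C = 2 * pi * r
C = 2 * pi * 6
C = 12 * pi
C = 37.7
37.7 units


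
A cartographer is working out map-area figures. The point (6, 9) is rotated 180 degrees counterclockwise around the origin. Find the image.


Transformation: rotation about the origin
Original point: (6, 9)
Rule for 180 deg: (x, y) -> (-x, -y)
Apply: (6, 9) -> (-6, -9)
(-6, -9)


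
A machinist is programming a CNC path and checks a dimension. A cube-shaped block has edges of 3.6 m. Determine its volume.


Shape: cube
Side s = 3.6 m
Formula: V = s^3
V = 3.6 * 3.6 * 3.6
V = 12.96 * 3.6
V = 46.656
46.656 m^3


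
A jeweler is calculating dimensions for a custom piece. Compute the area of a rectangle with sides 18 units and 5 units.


Shape: rectangle
Length l = 18 units, Width w = 5 units
Formula: A = l * w
A = 18 * 5
A = 90
90 units^2


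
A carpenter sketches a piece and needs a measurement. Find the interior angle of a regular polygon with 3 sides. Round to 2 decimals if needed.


Shape: regular triangle (3 sides)
Formula: interior angle = (n - 2) * 180 / n
(n - 2) = 1
(n - 2) * 180 = 180
angle = 180 / 3
angle = 60
60 degrees


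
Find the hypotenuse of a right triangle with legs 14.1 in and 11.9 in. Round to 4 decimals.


Shape: right triangle
Legs a = 14.1 in, b = 11.9 in
Formula: c = sqrt(a^2 + b^2)
a^2 = 198.81, b^2 = 141.61
a^2 + b^2 = 340.42
c = sqrt(340.42)
c = 18.4505
18.4505 in


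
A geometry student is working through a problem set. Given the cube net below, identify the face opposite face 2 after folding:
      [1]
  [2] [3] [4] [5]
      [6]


Net: cross layout. Take square 3 as the base (bottom).
Fold the four squares in the horizontal row up around 3: 2 -> left, 4 -> right, 5 wraps to the top.
Fold 1 and 6 up from 3: 1 -> back, 6 -> front.
Opposite pairs are therefore: (1, 6), (2, 4), (3, 5).
Face 2 is opposite face 4.
face 4


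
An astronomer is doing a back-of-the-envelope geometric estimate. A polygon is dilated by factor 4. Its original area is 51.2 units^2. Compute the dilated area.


Linear scale factor k = 4
Original area = 51.2 units^2
Rule: under a linear scaling by k, areas scale by k^2.
k^2 = 4^2 = 16
New area = 51.2 * 16
New area = 819.2
819.2 units^2


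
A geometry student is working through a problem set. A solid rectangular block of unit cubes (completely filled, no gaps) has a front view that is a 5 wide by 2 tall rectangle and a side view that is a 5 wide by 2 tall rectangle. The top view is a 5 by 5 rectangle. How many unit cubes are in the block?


Orthographic views of a solid rectangular block:
Front view 5 x 2 -> length = 5, height = 2
Side view 5 x 2 -> width = 5, height = 2 (consistent)
Top view 5 x 5 -> confirms length = 5, width = 5
The block is 5 x 5 x 2.
Total unit cubes = 5 * 5 * 2 = 50
50 unit cubes


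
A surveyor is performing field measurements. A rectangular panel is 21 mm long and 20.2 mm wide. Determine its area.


Shape: rectangle
Length l = 21 mm, Width w = 20.2 mm
Formula: A = l * w
A = 21 * 20.2
A = 424.2
424.2 mm^2


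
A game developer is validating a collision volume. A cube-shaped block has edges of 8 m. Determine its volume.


Shape: cube
Side s = 8 m
Formula: V = s^3
V = 8 * 8 * 8
V = 64 * 8
V = 512
512 m^3


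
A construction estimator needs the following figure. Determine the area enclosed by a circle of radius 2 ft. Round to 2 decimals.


Shape: circle
Radius r = 2 ft
Formula: A = pi * r^2
r^2 = 2^2 = 4
A = pi * 4
A = 12.57
12.57 ft^2


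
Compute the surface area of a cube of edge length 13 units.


Shape: cube
Side s = 13 units
A cube has 6 square faces.
Formula: SA = 6 * s^2
s^2 = 169
SA = 6 * 169
SA = 1014
1014 units^2


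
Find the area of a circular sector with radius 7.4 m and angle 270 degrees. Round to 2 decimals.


Shape: circular sector
Radius r = 7.4 m, Angle = 270 degrees
Formula: A = (angle/360) * pi * r^2
r^2 = 54.76
Fraction of circle = 270/360
A = (270/360) * pi * 54.76
A = 41.07 * pi
A = 129.03
129.03 m^2


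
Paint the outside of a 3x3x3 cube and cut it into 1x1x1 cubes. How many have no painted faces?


Large cube: 3 x 3 x 3, cut into unit cubes.
n = 3, so n - 2 = 1
Unpainted cubes form the interior (n - 2)^3 block.
(n - 2)^3 = 1^3 = 1
1 unit cubes


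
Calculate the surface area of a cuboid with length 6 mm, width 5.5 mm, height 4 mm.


Shape: rectangular prism
l = 6 mm, w = 5.5 mm, h = 4 mm
Formula: SA = 2(lw + lh + wh)
lw = 33, lh = 24, wh = 22
lw + lh + wh = 79
SA = 2 * 79
SA = 158
158 mm^2


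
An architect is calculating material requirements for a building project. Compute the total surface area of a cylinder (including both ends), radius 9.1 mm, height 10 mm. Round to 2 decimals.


Shape: closed cylinder
Radius r = 9.1 mm, Height h = 10 mm
Formula: SA = 2*pi*r^2 + 2*pi*r*h = 2*pi*r*(r + h)
r + h = 19.1
2 * r * (r + h) = 2 * 9.1 * 19.1 = 347.62
SA = 347.62 * pi
SA = 1092.08
1092.08 mm^2


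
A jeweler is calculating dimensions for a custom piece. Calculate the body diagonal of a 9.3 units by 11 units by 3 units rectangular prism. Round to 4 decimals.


Shape: rectangular box (space diagonal)
l = 9.3 units, w = 11 units, h = 3 units
Visualize: the diagonal of the base, then a right triangle with that diagonal and the height.
Formula: d = sqrt(l^2 + w^2 + h^2)
l^2 + w^2 + h^2 = 86.49 + 121 + 9 = 216.49
d = sqrt(216.49)
d = 14.7136
14.7136 units


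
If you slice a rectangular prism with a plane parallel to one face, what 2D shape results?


Solid: rectangular prism
Cutting plane: parallel to one face
Visualize the intersection of the plane with the solid's surface.
The boundary of the cut region is a rectangle.
rectangle


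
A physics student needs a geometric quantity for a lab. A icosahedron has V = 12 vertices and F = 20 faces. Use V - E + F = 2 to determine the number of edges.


Polyhedron: icosahedron
Euler's formula for convex polyhedra: V - E + F = 2
Given: V = 12 vertices and F = 20 faces
Solve for E:
E = V + F - 2 = 12 + 20 - 2 = 30
30 edges


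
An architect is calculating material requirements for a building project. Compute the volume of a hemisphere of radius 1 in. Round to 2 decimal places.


Shape: hemisphere (half of a sphere)
Radius r = 1 in
Formula: V = (1/2) * (4/3) * pi * r^3 = (2/3) * pi * r^3
r^3 = 1
(2/3) * 1 = 0.666667
V = 0.666667 * pi
V = 2.09
2.09 in^3


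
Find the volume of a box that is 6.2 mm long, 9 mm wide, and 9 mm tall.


Shape: rectangular prism
l = 6.2 mm, w = 9 mm, h = 9 mm
Formula: V = l * w * h
V = 6.2 * 9 * 9
V = 55.8 * 9
V = 502.2
502.2 mm^3


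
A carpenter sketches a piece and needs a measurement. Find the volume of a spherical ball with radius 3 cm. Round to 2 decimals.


Shape: sphere
Radius r = 3 cm
Formula: V = (4/3) * pi * r^3
r^3 = 27
(4/3) * 27 = 36
V = 36 * pi
V = 113.1
113.1 cm^3


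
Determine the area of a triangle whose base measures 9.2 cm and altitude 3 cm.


Shape: triangle
Base b = 9.2 cm, Height h = 3 cm
Formula: A = (1/2) * b * h
A = 0.5 * 9.2 * 3
A = 0.5 * 27.6
A = 13.8
13.8 cm^2


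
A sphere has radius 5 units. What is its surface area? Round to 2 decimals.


Shape: sphere
Radius r = 5 units
Formula: SA = 4 * pi * r^2
r^2 = 25
SA = 4 * pi * 25
SA = 100 * pi
SA = 314.16
314.16 units^2


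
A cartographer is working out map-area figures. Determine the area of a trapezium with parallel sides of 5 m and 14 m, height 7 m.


Shape: trapezoid
Parallel sides a = 5 m, b = 14 m; Height h = 7 m
Formula: A = (a + b) * h / 2
a + b = 5 + 14 = 19
A = 19 * 7 / 2
A = 133 / 2
A = 66.5
66.5 m^2


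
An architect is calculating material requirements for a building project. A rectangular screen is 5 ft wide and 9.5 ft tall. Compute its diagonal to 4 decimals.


Shape: rectangle (diagonal via Pythagoras)
Sides: 5 ft and 9.5 ft
Formula: d = sqrt(l^2 + w^2)
l^2 = 25, w^2 = 90.25
l^2 + w^2 = 115.25
d = sqrt(115.25)
d = 10.7355
10.7355 ft


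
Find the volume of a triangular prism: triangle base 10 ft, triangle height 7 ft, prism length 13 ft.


Shape: triangular prism
Triangle base = 10 ft, triangle height = 7 ft, prism length L = 13 ft
Formula: V = (1/2 * b * h_tri) * L
Cross-section area = 0.5 * 10 * 7 = 35
V = 35 * 13
V = 455
455 ft^3


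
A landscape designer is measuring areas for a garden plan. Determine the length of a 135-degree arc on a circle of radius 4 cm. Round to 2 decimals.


Shape: circular arc
Radius r = 4 cm, Angle = 135 degrees
Formula: L = (angle/360) * 2 * pi * r
2 * pi * r = 8 * pi
L = (135/360) * 8 * pi
L = 3 * pi
L = 9.42
9.42 cm


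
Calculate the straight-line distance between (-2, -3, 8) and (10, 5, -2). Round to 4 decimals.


3D distance between two points
P1 = (-2, -3, 8), P2 = (10, 5, -2)
Formula: d = sqrt((x2-x1)^2 + (y2-y1)^2 + (z2-z1)^2)
dx = 10 - -2 = 12
dy = 5 - -3 = 8
dz = -2 - 8 = -10
dx^2 + dy^2 + dz^2 = 144 + 64 + 100 = 308
d = sqrt(308)
d = 17.5499
17.5499 units


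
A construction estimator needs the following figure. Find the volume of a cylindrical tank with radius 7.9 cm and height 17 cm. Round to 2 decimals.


Shape: cylinder
Radius r = 7.9 cm, Height h = 17 cm
Formula: V = pi * r^2 * h
r^2 = 62.41
V = pi * 62.41 * 17
V = 1060.97 * pi
V = 3333.14
3333.14 cm^3


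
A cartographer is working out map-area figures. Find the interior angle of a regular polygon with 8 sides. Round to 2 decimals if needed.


Shape: regular octagon (8 sides)
Formula: interior angle = (n - 2) * 180 / n
(n - 2) = 6
(n - 2) * 180 = 1080
angle = 1080 / 8
angle = 135
135 degrees


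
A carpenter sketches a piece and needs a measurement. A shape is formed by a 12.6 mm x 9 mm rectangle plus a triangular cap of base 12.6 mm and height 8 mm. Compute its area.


Composite shape: rectangle + triangle
Rectangle area = 12.6 * 9 = 113.4
Triangle area = 0.5 * 12.6 * 8 = 50.4
Total = 113.4 + 50.4
Total = 163.8
163.8 mm^2


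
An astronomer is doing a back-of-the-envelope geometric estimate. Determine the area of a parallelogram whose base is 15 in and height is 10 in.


Shape: parallelogram
Base b = 15 in, Height h = 10 in
Formula: A = b * h
A = 15 * 10
A = 150
150 in^2


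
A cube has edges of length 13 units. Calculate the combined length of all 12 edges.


Shape: cube
Side s = 13 units
A cube has 12 edges, all equal.
Formula: total edge length = 12 * s
Total = 12 * 13
Total = 156
156 units


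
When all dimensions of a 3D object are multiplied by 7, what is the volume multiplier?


Linear scale factor k = 7
Rule: under a linear scaling by k, volumes scale by k^3.
k^3 = 7 * 7 * 7
k^3 = 49 * 7
k^3 = 343
Volume scales by a factor of 343.
343 (dimensionless)


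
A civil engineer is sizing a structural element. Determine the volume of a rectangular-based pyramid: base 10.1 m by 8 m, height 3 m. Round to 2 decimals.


Shape: rectangular pyramid
Base: 10.1 m x 8 m, Height h = 3 m
Formula: V = (1/3) * base_area * h
base_area = 10.1 * 8 = 80.8
base_area * h = 80.8 * 3 = 242.4
V = 242.4 / 3
V = 80.8
80.8 m^3


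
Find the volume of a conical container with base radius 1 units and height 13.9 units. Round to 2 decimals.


Shape: cone
Radius r = 1 units, Height h = 13.9 units
Formula: V = (1/3) * pi * r^2 * h
r^2 = 1
pi * r^2 * h = pi * 1 * 13.9 = 13.9 * pi
V = 13.9 * pi / 3
V = 14.56
14.56 units^3


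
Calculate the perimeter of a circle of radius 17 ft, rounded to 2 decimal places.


Shape: circle
Radius r = 17 ft
Formula: C = 2 * pi * r
C = 2 * pi * 17
C = 34 * pi
C = 106.81
106.81 ft


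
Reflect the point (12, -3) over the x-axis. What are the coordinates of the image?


Transformation: reflection
Original point: (12, -3)
Rule for reflection over the x-axis: (x, y) -> (x, -y)
Apply: (12, -3) -> (12, 3)
(12, 3)


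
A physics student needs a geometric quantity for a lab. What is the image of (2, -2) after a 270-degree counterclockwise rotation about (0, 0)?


Transformation: rotation about the origin
Original point: (2, -2)
Rule for 270 deg counterclockwise: (x, y) -> (y, -x)
Apply: (2, -2) -> (-2, -2)
(-2, -2)


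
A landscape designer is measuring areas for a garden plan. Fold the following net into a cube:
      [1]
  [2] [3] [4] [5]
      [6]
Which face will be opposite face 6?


Net: cross layout. Take square 3 as the base (bottom).
Fold the four squares in the horizontal row up around 3: 2 -> left, 4 -> right, 5 wraps to the top.
Fold 1 and 6 up from 3: 1 -> back, 6 -> front.
Opposite pairs are therefore: (1, 6), (2, 4), (3, 5).
Face 6 is opposite face 1.
face 1


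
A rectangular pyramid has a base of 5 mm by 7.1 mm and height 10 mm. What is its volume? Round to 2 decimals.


Shape: rectangular pyramid
Base: 5 mm x 7.1 mm, Height h = 10 mm
Formula: V = (1/3) * base_area * h
base_area = 5 * 7.1 = 35.5
base_area * h = 35.5 * 10 = 355
V = 355 / 3
V = 118.33
118.33 mm^3


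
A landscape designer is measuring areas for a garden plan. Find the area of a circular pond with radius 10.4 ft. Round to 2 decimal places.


Shape: circle
Radius r = 10.4 ft
Formula: A = pi * r^2
r^2 = 10.4^2 = 108.16
A = pi * 108.16
A = 339.79
339.79 ft^2


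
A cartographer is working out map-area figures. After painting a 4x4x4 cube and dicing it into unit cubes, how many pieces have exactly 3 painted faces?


Large cube: 4 x 4 x 4, cut into unit cubes.
Cubes with 3 painted faces are at the corners. A cube always has 8 corners.
Count = 8
8 unit cubes


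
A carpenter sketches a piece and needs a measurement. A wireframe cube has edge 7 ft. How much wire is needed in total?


Shape: cube
Side s = 7 ft
A cube has 12 edges, all equal.
Formula: total edge length = 12 * s
Total = 12 * 7
Total = 84
84 ft


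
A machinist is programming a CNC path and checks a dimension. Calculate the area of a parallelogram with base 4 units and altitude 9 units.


Shape: parallelogram
Base b = 4 units, Height h = 9 units
Formula: A = b * h
A = 4 * 9
A = 36
36 units^2


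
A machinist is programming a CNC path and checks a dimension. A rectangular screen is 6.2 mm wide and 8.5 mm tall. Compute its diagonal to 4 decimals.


Shape: rectangle (diagonal via Pythagoras)
Sides: 6.2 mm and 8.5 mm
Formula: d = sqrt(l^2 + w^2)
l^2 = 38.44, w^2 = 72.25
l^2 + w^2 = 110.69
d = sqrt(110.69)
d = 10.5209
10.5209 mm


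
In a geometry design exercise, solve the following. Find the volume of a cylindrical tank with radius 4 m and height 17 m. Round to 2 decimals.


Shape: cylinder
Radius r = 4 m, Height h = 17 m
Formula: V = pi * r^2 * h
r^2 = 16
V = pi * 16 * 17
V = 272 * pi
V = 854.51
854.51 m^3


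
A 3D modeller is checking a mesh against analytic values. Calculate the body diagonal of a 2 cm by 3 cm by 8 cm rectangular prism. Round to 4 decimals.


Shape: rectangular box (space diagonal)
l = 2 cm, w = 3 cm, h = 8 cm
Visualize: the diagonal of the base, then a right triangle with that diagonal and the height.
Formula: d = sqrt(l^2 + w^2 + h^2)
l^2 + w^2 + h^2 = 4 + 9 + 64 = 77
d = sqrt(77)
d = 8.775
8.775 cm


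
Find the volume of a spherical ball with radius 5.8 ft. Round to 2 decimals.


Shape: sphere
Radius r = 5.8 ft
Formula: V = (4/3) * pi * r^3
r^3 = 195.112
(4/3) * 195.112 = 260.149333
V = 260.149333 * pi
V = 817.28
817.28 ft^3


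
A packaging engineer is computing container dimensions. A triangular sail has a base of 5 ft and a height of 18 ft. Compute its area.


Shape: triangle
Base b = 5 ft, Height h = 18 ft
Formula: A = (1/2) * b * h
A = 0.5 * 5 * 18
A = 0.5 * 90
A = 45
45 ft^2


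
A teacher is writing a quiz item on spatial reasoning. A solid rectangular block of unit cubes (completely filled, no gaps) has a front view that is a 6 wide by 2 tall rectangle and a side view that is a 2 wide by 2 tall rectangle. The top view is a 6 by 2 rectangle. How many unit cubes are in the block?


Orthographic views of a solid rectangular block:
Front view 6 x 2 -> length = 6, height = 2
Side view 2 x 2 -> width = 2, height = 2 (consistent)
Top view 6 x 2 -> confirms length = 6, width = 2
The block is 6 x 2 x 2.
Total unit cubes = 6 * 2 * 2 = 24
24 unit cubes


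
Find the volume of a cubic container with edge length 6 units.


Shape: cube
Side s = 6 units
Formula: V = s^3
V = 6 * 6 * 6
V = 36 * 6
V = 216
216 units^3


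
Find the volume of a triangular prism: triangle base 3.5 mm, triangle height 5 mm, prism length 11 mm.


Shape: triangular prism
Triangle base = 3.5 mm, triangle height = 5 mm, prism length L = 11 mm
Formula: V = (1/2 * b * h_tri) * L
Cross-section area = 0.5 * 3.5 * 5 = 8.75
V = 8.75 * 11
V = 96.25
96.25 mm^3


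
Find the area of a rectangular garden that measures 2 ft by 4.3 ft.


Shape: rectangle
Length l = 2 ft, Width w = 4.3 ft
Formula: A = l * w
A = 2 * 4.3
A = 8.6
8.6 ft^2


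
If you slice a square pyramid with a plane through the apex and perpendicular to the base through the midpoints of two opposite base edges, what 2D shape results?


Solid: square pyramid
Cutting plane: through the apex and perpendicular to the base through the midpoints of two opposite base edges
Visualize the intersection of the plane with the solid's surface.
The boundary of the cut region is a isosceles triangle.
isosceles triangle


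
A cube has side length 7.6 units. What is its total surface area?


Shape: cube
Side s = 7.6 units
A cube has 6 square faces.
Formula: SA = 6 * s^2
s^2 = 57.76
SA = 6 * 57.76
SA = 346.56
346.56 units^2


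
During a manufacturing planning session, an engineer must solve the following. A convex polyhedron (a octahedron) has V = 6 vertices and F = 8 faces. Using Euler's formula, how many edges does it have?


Polyhedron: octahedron
Euler's formula for convex polyhedra: V - E + F = 2
Given: V = 6 vertices and F = 8 faces
Solve for E:
E = V + F - 2 = 6 + 8 - 2 = 12
12 edges


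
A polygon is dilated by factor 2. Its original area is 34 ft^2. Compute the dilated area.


Linear scale factor k = 2
Original area = 34 ft^2
Rule: under a linear scaling by k, areas scale by k^2.
k^2 = 2^2 = 4
New area = 34 * 4
New area = 136
136 ft^2


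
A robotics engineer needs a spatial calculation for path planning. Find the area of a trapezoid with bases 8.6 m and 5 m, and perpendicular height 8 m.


Shape: trapezoid
Parallel sides a = 8.6 m, b = 5 m; Height h = 8 m
Formula: A = (a + b) * h / 2
a + b = 8.6 + 5 = 13.6
A = 13.6 * 8 / 2
A = 108.8 / 2
A = 54.4
54.4 m^2


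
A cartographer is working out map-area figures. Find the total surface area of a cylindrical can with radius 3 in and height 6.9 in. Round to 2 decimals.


Shape: closed cylinder
Radius r = 3 in, Height h = 6.9 in
Formula: SA = 2*pi*r^2 + 2*pi*r*h = 2*pi*r*(r + h)
r + h = 9.9
2 * r * (r + h) = 2 * 3 * 9.9 = 59.4
SA = 59.4 * pi
SA = 186.61
186.61 in^2


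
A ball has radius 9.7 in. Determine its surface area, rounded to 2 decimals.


Shape: sphere
Radius r = 9.7 in
Formula: SA = 4 * pi * r^2
r^2 = 94.09
SA = 4 * pi * 94.09
SA = 376.36 * pi
SA = 1182.37
1182.37 in^2
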